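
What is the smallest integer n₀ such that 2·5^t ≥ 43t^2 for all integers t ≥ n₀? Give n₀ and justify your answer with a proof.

n₀ = 4

At t = 3: 250 < 387, so the inequality fails and n₀ ≥ 4. We prove 2·5^t ≥ 43t^2 for all t ≥ 4.
For the base case t = 4: 2·5^t = 1250 and 43t^2 = 688, so 1250 ≥ 688.
Inductive step: assume the claim holds for t = i, so 2·5^i ≥ 43i^2.
Then 2·5^(i + 1) = 5·(2·5^i) ≥ 5·(43i^2).
Also, for i ≥ 4 we have 5·(43i^2) ≥ 43(i+1)^2, since 5 ≥ (1 + 1/i)^2 for all i ≥ 4.
Combining, 2·5^(i + 1) ≥ 43(i+1)^2.
This completes the induction.
Hence the smallest such n₀ is 4.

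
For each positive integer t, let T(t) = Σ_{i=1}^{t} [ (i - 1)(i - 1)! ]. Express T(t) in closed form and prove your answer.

T(t) = t! - 1

We claim T(t) = t! - 1 for all t ≥ 1.
For the base case t = 1: T(1) = 0, and the closed form gives 0. They agree.
For the inductive step, assume it holds for an arbitrary i ≥ 1, so T(i) = i! - 1.
Then T(i+1) = T(i) + (i·i!) = (i! - 1) + (i·i!).
Simplifying, T(i+1) = (i+1)! - 1,
which is the closed form with t = i+1.
This completes the induction.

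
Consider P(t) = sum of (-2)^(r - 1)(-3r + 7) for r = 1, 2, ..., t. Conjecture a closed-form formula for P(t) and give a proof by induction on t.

We claim P(t) = (-2)^t(t - 2) + 2 for all t ≥ 1.
For the base case t = 1: P(1) = 4, and the closed form gives 4. They agree.
Suppose the result is true for t = r, so P(r) = (-2)^r(r - 2) + 2.
Then P(r+1) = P(r) + ((-2)^r(-3r + 4)) = ((-2)^r(r - 2) + 2) + ((-2)^r(-3r + 4)).
Simplifying, P(r+1) = -2(-2)^r·r + 2(-2)^r + 2 = (-2)^(r+1)((r+1) - 2) + 2,
which is the closed form with t = r+1.
Hence, by induction on t, the claim holds for every t ≥ 1.

P(t) = (-2)^t(t - 2) + 2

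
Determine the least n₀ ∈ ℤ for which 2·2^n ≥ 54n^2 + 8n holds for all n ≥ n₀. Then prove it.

n₀ = 12

At n = 11: 4096 < 6622, so the inequality fails and n₀ ≥ 12. We prove 2·2^n ≥ 54n^2 + 8n for all n ≥ 12.
When n = 12: 2·2^n = 8192 and 54n^2 + 8n = 7872, so 8192 ≥ 7872.
For the inductive step, assume it holds for an arbitrary j ≥ 12, so 2·2^j ≥ 54j^2 + 8j.
Then 2·2^(j + 1) = 2·(2·2^j) ≥ 2·(54j^2 + 8j).
Also, for j ≥ 12 we have 2·(54j^2 + 8j) ≥ 54(j+1)^2 + 8(j+1), since 2·(54j^2 + 8j) − (54(j+1)^2 + 8(j+1)) = 54j^2 - 100j - 62, which is nonnegative for all j ≥ 12.
Combining, 2·2^(j + 1) ≥ 54(j+1)^2 + 8(j+1).
By the principle of mathematical induction, the result holds for all n ≥ 12.
Hence the smallest such n₀ is 12.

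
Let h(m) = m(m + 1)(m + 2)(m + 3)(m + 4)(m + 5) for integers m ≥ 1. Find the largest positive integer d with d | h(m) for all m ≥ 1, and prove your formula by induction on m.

Computing the first values: h(1) = 720 and h(2) = 5040; gcd(720, 5040) = 720, so d ≤ 720.
We prove 720 | m(m + 1)(m + 2)(m + 3)(m + 4)(m + 5) for all m ≥ 1 by induction on m.
When m = 1: h(1) = 720 = 720·(1), so 720 | h(1).
For the inductive step, assume it holds for an arbitrary i ≥ 1, i.e. 720 | h(i). Then
h(i+1) − h(i) = (i+1)·(i+2)·(i+3)·(i+4)·(i+5)·(i+6) − i·(i+1)·(i+2)·(i+3)·(i+4)·(i+5) = (i+1)·(i+2)·(i+3)·(i+4)·(i+5)·[(i+6) − i] = 6·(i+1)·(i+2)·(i+3)·(i+4)·(i+5). The product of 5 consecutive integers is divisible by (5)! = 120, so h(i+1) − h(i) is divisible by 6·120 = 720. By the inductive hypothesis 720 | h(i), hence 720 | h(i+1).
This completes the induction.
Therefore the largest such d is 720.

d = 720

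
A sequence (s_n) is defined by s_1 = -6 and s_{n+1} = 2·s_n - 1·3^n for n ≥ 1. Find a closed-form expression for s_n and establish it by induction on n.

Computing the first terms: s_1 = -6, s_2 = -15, s_3 = -39. This suggests s_n = -3·2^(n - 1) - 3^n.
Base step (n = 1): the formula gives -6 = -6 = s_1.
Suppose the result is true for n = j, so s_j = -3·2^(j - 1) - 3^j.
Then s_{j+1} = 2·s_j - 1·3^j = 2·(-3·2^(j - 1) - 3^j) - 1·3^j = -3·2^j - 3^(j + 1) = -3·2^((j+1) - 1) - 3^(j+1),
which is the claimed formula at n = j+1.
By the principle of mathematical induction, the result holds for all n ≥ 1.

s_n = -3·2^(n - 1) - 3^n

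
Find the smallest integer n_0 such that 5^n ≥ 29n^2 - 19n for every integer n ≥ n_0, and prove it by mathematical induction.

At n = 3: 125 < 204, so the inequality fails and n_0 ≥ 4. We prove 5^n ≥ 29n^2 - 19n for all n ≥ 4.
When n = 4: 5^n = 625 and 29n^2 - 19n = 388, so 625 ≥ 388.
Inductive step: assume the claim holds for n = i, so 5^i ≥ 29i^2 - 19i.
Then 5^(i + 1) = 5·(5^i) ≥ 5·(29i^2 - 19i).
Also, for i ≥ 4 we have 5·(29i^2 - 19i) ≥ 29(i+1)^2 - 19(i+1), since 5·(29i^2 - 19i) − (29(i+1)^2 - 19(i+1)) = 116i^2 - 134i - 10, which is nonnegative for all i ≥ 4.
Combining, 5^(i + 1) ≥ 29(i+1)^2 - 19(i+1).
By induction, the statement is established for all n ≥ 4.
Hence the smallest such n_0 is 4.

n_0 = 4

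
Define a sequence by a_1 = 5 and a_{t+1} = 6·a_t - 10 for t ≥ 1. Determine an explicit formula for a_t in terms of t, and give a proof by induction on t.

a_t = 3·6^(t - 1) + 2

Computing the first terms: a_1 = 5, a_2 = 20, a_3 = 110. This suggests a_t = 3·6^(t - 1) + 2.
Base step (t = 1): the formula gives 5 = 5 = a_1.
Inductive step: assume the claim holds for t = p, so a_p = 3·6^(p - 1) + 2.
Then a_{p+1} = 6·a_p - 10 = 6·(3·6^(p - 1) + 2) - 10 = 3·6^p + 2 = 3·6^((p+1) - 1) + 2,
which is the claimed formula at t = p+1.
This completes the induction.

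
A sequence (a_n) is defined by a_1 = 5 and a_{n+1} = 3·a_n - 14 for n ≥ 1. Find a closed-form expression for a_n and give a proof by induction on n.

Computing the first terms: a_1 = 5, a_2 = 1, a_3 = -11. This suggests a_n = -2·3^(n - 1) + 7.
Base step (n = 1): the formula gives 5 = 5 = a_1.
Inductive step: assume the claim holds for n = m, so a_m = -2·3^(m - 1) + 7.
Then a_{m+1} = 3·a_m - 14 = 3·(-2·3^(m - 1) + 7) - 14 = -2·3^m + 7 = -2·3^((m+1) - 1) + 7,
which is the claimed formula at n = m+1.
By the principle of mathematical induction, the result holds for all n ≥ 1.

a_n = -2·3^(n - 1) + 7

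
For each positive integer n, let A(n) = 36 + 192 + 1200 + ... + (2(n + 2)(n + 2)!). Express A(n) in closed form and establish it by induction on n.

A(n) = 2(n + 3)! - 12

We claim A(n) = 2(n + 3)! - 12 for all n ≥ 1.
When n = 1: A(1) = 36, and the closed form gives 36. They agree.
Suppose the result is true for n = r, so A(r) = 2(r + 3)! - 12.
Then A(r+1) = A(r) + (2(r + 3)(r + 3)!) = (2(r + 3)! - 12) + (2(r + 3)(r + 3)!).
Simplifying, A(r+1) = 2((r+1) + 3)! - 12,
which is the closed form with n = r+1.
By the principle of mathematical induction, the result holds for all n ≥ 1.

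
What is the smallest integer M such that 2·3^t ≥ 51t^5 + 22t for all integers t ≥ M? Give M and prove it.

At t = 15: 28697814 < 38728455, so the inequality fails and M ≥ 16. We prove 2·3^t ≥ 51t^5 + 22t for all t ≥ 16.
Base case (t = 16): 2·3^t = 86093442 and 51t^5 + 22t = 53477728, so 86093442 ≥ 53477728.
Inductive step: suppose the statement holds for some p ≥ 16, so 2·3^p ≥ 51p^5 + 22p.
Then 2·3^(p + 1) = 3·(2·3^p) ≥ 3·(51p^5 + 22p).
Also, for p ≥ 16 we have 3·(51p^5 + 22p) ≥ 51(p+1)^5 + 22(p+1), since 3·(51p^5 + 22p) − (51(p+1)^5 + 22(p+1)) = 102p^5 - 255p^4 - 510p^3 - 510p^2 - 211p - 73, which is nonnegative for all p ≥ 16.
Combining, 2·3^(p + 1) ≥ 51(p+1)^5 + 22(p+1).
Hence, by induction on t, the claim holds for every t ≥ 16.
Hence the smallest such M is 16.

M = 16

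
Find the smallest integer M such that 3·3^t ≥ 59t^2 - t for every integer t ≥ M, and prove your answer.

At t = 5: 729 < 1470, so the inequality fails and M ≥ 6. We prove 3·3^t ≥ 59t^2 - t for all t ≥ 6.
Base case (t = 6): 3·3^t = 2187 and 59t^2 - t = 2118, so 2187 ≥ 2118.
Inductive step: suppose the statement holds for some j ≥ 6, so 3·3^j ≥ 59j^2 - j.
Then 3·3^(j + 1) = 3·(3·3^j) ≥ 3·(59j^2 - j).
Also, for j ≥ 6 we have 3·(59j^2 - j) ≥ 59(j+1)^2 - (j+1), since 3·(59j^2 - j) − (59(j+1)^2 - (j+1)) = 118j^2 - 120j - 58, which is nonnegative for all j ≥ 6.
Combining, 3·3^(j + 1) ≥ 59(j+1)^2 - (j+1).
By induction, the statement is established for all t ≥ 6.
Hence the smallest such M is 6.

M = 6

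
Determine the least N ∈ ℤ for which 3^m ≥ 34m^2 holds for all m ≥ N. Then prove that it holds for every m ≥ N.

N = 7

At m = 6: 729 < 1224, so the inequality fails and N ≥ 7. We prove 3^m ≥ 34m^2 for all m ≥ 7.
Base step (m = 7): 3^m = 2187 and 34m^2 = 1666, so 2187 ≥ 1666.
Inductive step: assume the claim holds for m = r, so 3^r ≥ 34r^2.
Then 3^(r + 1) = 3·(3^r) ≥ 3·(34r^2).
Also, for r ≥ 7 we have 3·(34r^2) ≥ 34(r+1)^2, since 3 ≥ (1 + 1/r)^2 for all r ≥ 7.
Combining, 3^(r + 1) ≥ 34(r+1)^2.
By the principle of mathematical induction, the result holds for all m ≥ 7.
Hence the smallest such N is 7.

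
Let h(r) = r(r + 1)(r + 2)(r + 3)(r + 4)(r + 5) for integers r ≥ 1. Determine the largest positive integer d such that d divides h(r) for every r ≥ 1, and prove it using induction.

d = 720

Computing the first values: h(1) = 720 and h(2) = 5040; gcd(720, 5040) = 720, so d ≤ 720.
We prove 720 | r(r + 1)(r + 2)(r + 3)(r + 4)(r + 5) for all r ≥ 1 by induction on r.
For the base case r = 1: h(1) = 720 = 720·(1), so 720 | h(1).
Suppose the result is true for r = k, i.e. 720 | h(k). Then
h(k+1) − h(k) = (k+1)·(k+2)·(k+3)·(k+4)·(k+5)·(k+6) − k·(k+1)·(k+2)·(k+3)·(k+4)·(k+5) = (k+1)·(k+2)·(k+3)·(k+4)·(k+5)·[(k+6) − k] = 6·(k+1)·(k+2)·(k+3)·(k+4)·(k+5). The product of 5 consecutive integers is divisible by (5)! = 120, so h(k+1) − h(k) is divisible by 6·120 = 720. By the inductive hypothesis 720 | h(k), hence 720 | h(k+1).
This completes the induction.
Therefore the largest such d is 720.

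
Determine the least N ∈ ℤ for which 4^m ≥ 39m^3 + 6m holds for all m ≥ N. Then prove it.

N = 7

At m = 6: 4096 < 8460, so the inequality fails and N ≥ 7. We prove 4^m ≥ 39m^3 + 6m for all m ≥ 7.
Base step (m = 7): 4^m = 16384 and 39m^3 + 6m = 13419, so 16384 ≥ 13419.
For the inductive step, assume it holds for an arbitrary k ≥ 7, so 4^k ≥ 39k^3 + 6k.
Then 4^(k + 1) = 4·(4^k) ≥ 4·(39k^3 + 6k).
Also, for k ≥ 7 we have 4·(39k^3 + 6k) ≥ 39(k+1)^3 + 6(k+1), since 4·(39k^3 + 6k) − (39(k+1)^3 + 6(k+1)) = 117k^3 - 117k^2 - 99k - 45, which is nonnegative for all k ≥ 7.
Combining, 4^(k + 1) ≥ 39(k+1)^3 + 6(k+1).
Hence, by induction on m, the claim holds for every m ≥ 7.
Hence the smallest such N is 7.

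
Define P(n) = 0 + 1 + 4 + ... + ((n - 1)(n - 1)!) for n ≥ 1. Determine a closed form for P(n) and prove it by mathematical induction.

We claim P(n) = n! - 1 for all n ≥ 1.
When n = 1: P(1) = 0, and the closed form gives 0. They agree.
Suppose the result is true for n = k, so P(k) = k! - 1.
Then P(k+1) = P(k) + (k·k!) = (k! - 1) + (k·k!).
Simplifying, P(k+1) = (k+1)! - 1,
which is the closed form with n = k+1.
Hence, by induction on n, the claim holds for every n ≥ 1.

P(n) = n! - 1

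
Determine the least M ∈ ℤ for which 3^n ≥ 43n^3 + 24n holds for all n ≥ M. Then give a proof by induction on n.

At n = 9: 19683 < 31563, so the inequality fails and M ≥ 10. We prove 3^n ≥ 43n^3 + 24n for all n ≥ 10.
For the base case n = 10: 3^n = 59049 and 43n^3 + 24n = 43240, so 59049 ≥ 43240.
For the inductive step, assume it holds for an arbitrary p ≥ 10, so 3^p ≥ 43p^3 + 24p.
Then 3^(p + 1) = 3·(3^p) ≥ 3·(43p^3 + 24p).
Also, for p ≥ 10 we have 3·(43p^3 + 24p) ≥ 43(p+1)^3 + 24(p+1), since 3·(43p^3 + 24p) − (43(p+1)^3 + 24(p+1)) = 86p^3 - 129p^2 - 81p - 67, which is nonnegative for all p ≥ 10.
Combining, 3^(p + 1) ≥ 43(p+1)^3 + 24(p+1).
By the principle of mathematical induction, the result holds for all n ≥ 10.
Hence the smallest such M is 10.

M = 10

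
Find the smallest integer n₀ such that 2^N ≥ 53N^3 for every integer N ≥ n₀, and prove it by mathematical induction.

At N = 18: 262144 < 309096, so the inequality fails and n₀ ≥ 19. We prove 2^N ≥ 53N^3 for all N ≥ 19.
When N = 19: 2^N = 524288 and 53N^3 = 363527, so 524288 ≥ 363527.
For the inductive step, assume it holds for an arbitrary k ≥ 19, so 2^k ≥ 53k^3.
Then 2^(k + 1) = 2·(2^k) ≥ 2·(53k^3).
Also, for k ≥ 19 we have 2·(53k^3) ≥ 53(k+1)^3, since 2 ≥ (1 + 1/k)^3 for all k ≥ 19.
Combining, 2^(k + 1) ≥ 53(k+1)^3.
By induction, the statement is established for all N ≥ 19.
Hence the smallest such n₀ is 19.

n₀ = 19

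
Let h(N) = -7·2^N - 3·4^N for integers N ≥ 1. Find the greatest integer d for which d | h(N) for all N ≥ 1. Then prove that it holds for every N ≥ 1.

d = 2

Computing the first values: h(1) = -26 and h(2) = -76; gcd(-26, -76) = 2, so d ≤ 2.
We prove 2 | -7·2^N - 3·4^N for all N ≥ 1 by induction on N.
Base case (N = 1): h(1) = -26 = 2·(-13), so 2 | h(1).
Inductive step: assume the claim holds for N = r, i.e. 2 | h(r). Then
h(r+1) − 4·h(r) = (-7·2^(r+1) - 3·4^(r+1)) − 4·(-7·2^r - 3·4^r) = (-7)·2^r·(2 − 4) = (14)·2^r. Since 2 | h(r) by the inductive hypothesis, 2 | 4·h(r); and 2 | 14 since 14 = 2·7. Therefore 2 | h(r+1).
This completes the induction.
Therefore the largest such d is 2.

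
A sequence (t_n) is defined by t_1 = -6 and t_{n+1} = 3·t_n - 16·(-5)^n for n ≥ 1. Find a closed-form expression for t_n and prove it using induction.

Computing the first terms: t_1 = -6, t_2 = 62, t_3 = -214. This suggests t_n = 2(-5)^n + 4·3^(n - 1).
Base case (n = 1): the formula gives -6 = -6 = t_1.
Inductive step: suppose the statement holds for some k ≥ 1, so t_k = 2(-5)^k + 4·3^(k - 1).
Then t_{k+1} = 3·t_k - 16·(-5)^k = 3·(2(-5)^k + 4·3^(k - 1)) - 16·(-5)^k = 2(-5)^(k + 1) + 4·3^k = 2(-5)^(k+1) + 4·3^((k+1) - 1),
which is the claimed formula at n = k+1.
By induction, the statement is established for all n ≥ 1.

t_n = 2(-5)^n + 4·3^(n - 1)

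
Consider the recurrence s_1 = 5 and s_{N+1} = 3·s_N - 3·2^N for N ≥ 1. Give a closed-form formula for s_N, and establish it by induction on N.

Computing the first terms: s_1 = 5, s_2 = 9, s_3 = 15. This suggests s_N = 3·2^N - 3^(N - 1).
For the base case N = 1: the formula gives 5 = 5 = s_1.
For the inductive step, assume it holds for an arbitrary r ≥ 1, so s_r = 3·2^r - 3^(r - 1).
Then s_{r+1} = 3·s_r - 3·2^r = 3·(3·2^r - 3^(r - 1)) - 3·2^r = 3·2^(r + 1) - 3^r = 3·2^(r+1) - 3^((r+1) - 1),
which is the claimed formula at N = r+1.
This completes the induction.

s_N = 3·2^N - 3^(N - 1)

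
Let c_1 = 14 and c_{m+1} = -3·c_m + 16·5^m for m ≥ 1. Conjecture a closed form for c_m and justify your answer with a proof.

Computing the first terms: c_1 = 14, c_2 = 38, c_3 = 286. This suggests c_m = 4(-3)^(m - 1) + 2·5^m.
Base case (m = 1): the formula gives 14 = 14 = c_1.
For the inductive step, assume it holds for an arbitrary r ≥ 1, so c_r = 4(-3)^(r - 1) + 2·5^r.
Then c_{r+1} = -3·c_r + 16·5^r = -3·(4(-3)^(r - 1) + 2·5^r) + 16·5^r = 4(-3)^r + 2·5^(r + 1) = 4(-3)^((r+1) - 1) + 2·5^(r+1),
which is the claimed formula at m = r+1.
Hence, by induction on m, the claim holds for every m ≥ 1.

c_m = 4(-3)^(m - 1) + 2·5^m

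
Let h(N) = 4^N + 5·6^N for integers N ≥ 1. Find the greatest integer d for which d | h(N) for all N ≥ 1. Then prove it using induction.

Computing the first values: h(1) = 34 and h(2) = 196; gcd(34, 196) = 2, so d ≤ 2.
We prove 2 | 4^N + 5·6^N for all N ≥ 1 by induction on N.
Base step (N = 1): h(1) = 34 = 2·(17), so 2 | h(1).
Inductive step: assume the claim holds for N = m, i.e. 2 | h(m). Then
h(m+1) − 6·h(m) = (4^(m+1) + 5·6^(m+1)) − 6·(4^m + 5·6^m) = (1)·4^m·(4 − 6) = (-2)·4^m. Since 2 | h(m) by the inductive hypothesis, 2 | 6·h(m); and 2 | -2 since -2 = 2·-1. Therefore 2 | h(m+1).
Hence, by induction on N, the claim holds for every N ≥ 1.
Therefore the largest such d is 2.

d = 2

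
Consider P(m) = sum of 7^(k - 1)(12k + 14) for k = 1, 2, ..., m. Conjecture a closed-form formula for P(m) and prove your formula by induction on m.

We claim P(m) = 2·7^m(m + 1) - 2 for all m ≥ 1.
For the base case m = 1: P(1) = 26, and the closed form gives 26. They agree.
Inductive step: assume the claim holds for m = k, so P(k) = 2·7^k(k + 1) - 2.
Then P(k+1) = P(k) + (7^k(12k + 26)) = (2·7^k(k + 1) - 2) + (7^k(12k + 26)).
Simplifying, P(k+1) = 14·7^k·k + 28·7^k - 2 = 2·7^(k+1)((k+1) + 1) - 2,
which is the closed form with m = k+1.
By induction, the statement is established for all m ≥ 1.

P(m) = 2·7^m(m + 1) - 2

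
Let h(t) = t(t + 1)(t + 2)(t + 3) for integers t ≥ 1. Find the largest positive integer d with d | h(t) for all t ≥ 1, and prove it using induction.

Computing the first values: h(1) = 24 and h(2) = 120; gcd(24, 120) = 24, so d ≤ 24.
We prove 24 | t(t + 1)(t + 2)(t + 3) for all t ≥ 1 by induction on t.
When t = 1: h(1) = 24 = 24·(1), so 24 | h(1).
Inductive step: suppose the statement holds for some r ≥ 1, i.e. 24 | h(r). Then
h(r+1) − h(r) = (r+1)·(r+2)·(r+3)·(r+4) − r·(r+1)·(r+2)·(r+3) = (r+1)·(r+2)·(r+3)·[(r+4) − r] = 4·(r+1)·(r+2)·(r+3). The product of 3 consecutive integers is divisible by (3)! = 6, so h(r+1) − h(r) is divisible by 4·6 = 24. By the inductive hypothesis 24 | h(r), hence 24 | h(r+1).
By the principle of mathematical induction, the result holds for all t ≥ 1.
Therefore the largest such d is 24.

d = 24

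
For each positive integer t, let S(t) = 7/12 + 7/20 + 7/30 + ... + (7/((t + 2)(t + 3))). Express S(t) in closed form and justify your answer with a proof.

S(t) = 7t/(3(t + 3))

We claim S(t) = 7t/(3(t + 3)) for all t ≥ 1.
Base step (t = 1): S(1) = 7/12, and the closed form gives 7/12. They agree.
For the inductive step, assume it holds for an arbitrary k ≥ 1, so S(k) = 7k/(3(k + 3)).
Then S(k+1) = S(k) + (7/((k + 3)(k + 4))) = (7k/(3(k + 3))) + (7/((k + 3)(k + 4))).
Simplifying, S(k+1) = 7(k + 1)/(3(k + 4)) = 7(k+1)/(3((k+1) + 3)),
which is the closed form with t = k+1.
Hence, by induction on t, the claim holds for every t ≥ 1.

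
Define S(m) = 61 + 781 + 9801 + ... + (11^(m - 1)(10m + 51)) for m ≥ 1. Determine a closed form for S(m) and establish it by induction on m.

S(m) = 11^m(m + 5) - 5

We claim S(m) = 11^m(m + 5) - 5 for all m ≥ 1.
Base case (m = 1): S(1) = 61, and the closed form gives 61. They agree.
Inductive step: assume the claim holds for m = j, so S(j) = 11^j(j + 5) - 5.
Then S(j+1) = S(j) + (11^j(10j + 61)) = (11^j(j + 5) - 5) + (11^j(10j + 61)).
Simplifying, S(j+1) = 11·11^j·j + 66·11^j - 5 = 11^(j+1)((j+1) + 5) - 5,
which is the closed form with m = j+1.
By the principle of mathematical induction, the result holds for all m ≥ 1.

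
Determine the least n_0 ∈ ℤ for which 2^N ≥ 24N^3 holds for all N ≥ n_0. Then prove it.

n_0 = 17

At N = 16: 65536 < 98304, so the inequality fails and n_0 ≥ 17. We prove 2^N ≥ 24N^3 for all N ≥ 17.
Base case (N = 17): 2^N = 131072 and 24N^3 = 117912, so 131072 ≥ 117912.
Suppose the result is true for N = p, so 2^p ≥ 24p^3.
Then 2^(p + 1) = 2·(2^p) ≥ 2·(24p^3).
Also, for p ≥ 17 we have 2·(24p^3) ≥ 24(p+1)^3, since 2 ≥ (1 + 1/p)^3 for all p ≥ 17.
Combining, 2^(p + 1) ≥ 24(p+1)^3.
By induction, the statement is established for all N ≥ 17.
Hence the smallest such n_0 is 17.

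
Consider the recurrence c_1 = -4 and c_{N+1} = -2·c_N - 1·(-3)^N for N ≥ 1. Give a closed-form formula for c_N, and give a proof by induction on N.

Computing the first terms: c_1 = -4, c_2 = 11, c_3 = -31. This suggests c_N = -(-2)^(N - 1) + (-3)^N.
Base step (N = 1): the formula gives -4 = -4 = c_1.
Suppose the result is true for N = p, so c_p = -(-2)^(p - 1) + (-3)^p.
Then c_{p+1} = -2·c_p - 1·(-3)^p = -2·(-(-2)^(p - 1) + (-3)^p) - 1·(-3)^p = -(-2)^p + (-3)^(p + 1) = -(-2)^((p+1) - 1) + (-3)^(p+1),
which is the claimed formula at N = p+1.
Hence, by induction on N, the claim holds for every N ≥ 1.

c_N = -(-2)^(N - 1) + (-3)^N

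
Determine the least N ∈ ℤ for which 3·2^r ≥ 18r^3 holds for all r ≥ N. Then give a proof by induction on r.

At r = 14: 49152 < 49392, so the inequality fails and N ≥ 15. We prove 3·2^r ≥ 18r^3 for all r ≥ 15.
When r = 15: 3·2^r = 98304 and 18r^3 = 60750, so 98304 ≥ 60750.
Inductive step: assume the claim holds for r = j, so 3·2^j ≥ 18j^3.
Then 3·2^(j + 1) = 2·(3·2^j) ≥ 2·(18j^3).
Also, for j ≥ 15 we have 2·(18j^3) ≥ 18(j+1)^3, since 2 ≥ (1 + 1/j)^3 for all j ≥ 15.
Combining, 3·2^(j + 1) ≥ 18(j+1)^3.
By induction, the statement is established for all r ≥ 15.
Hence the smallest such N is 15.

N = 15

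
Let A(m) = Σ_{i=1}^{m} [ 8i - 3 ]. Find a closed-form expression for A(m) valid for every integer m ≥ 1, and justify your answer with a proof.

A(m) = m(4m + 1)

We claim A(m) = m(4m + 1) for all m ≥ 1.
Base step (m = 1): A(1) = 5, and the closed form gives 5. They agree.
Inductive step: assume the claim holds for m = i, so A(i) = i(4i + 1).
Then A(i+1) = A(i) + (8i + 5) = (i(4i + 1)) + (8i + 5).
Simplifying, A(i+1) = (i + 1)(4i + 5) = (i+1)(4(i+1) + 1),
which is the closed form with m = i+1.
Hence, by induction on m, the claim holds for every m ≥ 1.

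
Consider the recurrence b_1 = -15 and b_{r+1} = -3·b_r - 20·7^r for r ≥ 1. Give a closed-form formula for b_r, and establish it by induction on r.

b_r = -(-3)^(r - 1) - 2·7^r

Computing the first terms: b_1 = -15, b_2 = -95, b_3 = -695. This suggests b_r = -(-3)^(r - 1) - 2·7^r.
Base case (r = 1): the formula gives -15 = -15 = b_1.
Suppose the result is true for r = m, so b_m = -(-3)^(m - 1) - 2·7^m.
Then b_{m+1} = -3·b_m - 20·7^m = -3·(-(-3)^(m - 1) - 2·7^m) - 20·7^m = -(-3)^m - 2·7^(m + 1) = -(-3)^((m+1) - 1) - 2·7^(m+1),
which is the claimed formula at r = m+1.
Hence, by induction on r, the claim holds for every r ≥ 1.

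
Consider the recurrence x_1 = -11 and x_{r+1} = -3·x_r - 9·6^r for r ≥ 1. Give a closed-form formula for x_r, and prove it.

x_r = -5(-3)^(r - 1) - 6^r

Computing the first terms: x_1 = -11, x_2 = -21, x_3 = -261. This suggests x_r = -5(-3)^(r - 1) - 6^r.
Base step (r = 1): the formula gives -11 = -11 = x_1.
Inductive step: suppose the statement holds for some i ≥ 1, so x_i = -5(-3)^(i - 1) - 6^i.
Then x_{i+1} = -3·x_i - 9·6^i = -3·(-5(-3)^(i - 1) - 6^i) - 9·6^i = -5(-3)^i - 6^(i + 1) = -5(-3)^((i+1) - 1) - 6^(i+1),
which is the claimed formula at r = i+1.
Hence, by induction on r, the claim holds for every r ≥ 1.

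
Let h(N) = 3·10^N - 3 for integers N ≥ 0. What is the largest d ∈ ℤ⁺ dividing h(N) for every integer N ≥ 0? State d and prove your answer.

Computing the first values: h(0) = 0 and h(1) = 27; gcd(0, 27) = 27, so d ≤ 27.
We prove 27 | 3·10^N - 3 for all N ≥ 0 by induction on N.
Base step (N = 0): h(0) = 0 = 27·(0), so 27 | h(0).
Suppose the result is true for N = i, i.e. 27 | h(i). Then
h(i+1) = 3·10^(i+1) - 3 = 10·(3·10^i - 3) + 27 = 10·h(i) + 27. The first term is divisible by 27 by the inductive hypothesis, and 27 is divisible by 27. Hence 27 | h(i+1).
This completes the induction.
Therefore the largest such d is 27.

d = 27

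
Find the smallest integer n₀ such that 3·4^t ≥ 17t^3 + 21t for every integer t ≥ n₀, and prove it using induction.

n₀ = 5

At t = 4: 768 < 1172, so the inequality fails and n₀ ≥ 5. We prove 3·4^t ≥ 17t^3 + 21t for all t ≥ 5.
Base step (t = 5): 3·4^t = 3072 and 17t^3 + 21t = 2230, so 3072 ≥ 2230.
Suppose the result is true for t = j, so 3·4^j ≥ 17j^3 + 21j.
Then 3·4^(j + 1) = 4·(3·4^j) ≥ 4·(17j^3 + 21j).
Also, for j ≥ 5 we have 4·(17j^3 + 21j) ≥ 17(j+1)^3 + 21(j+1), since 4·(17j^3 + 21j) − (17(j+1)^3 + 21(j+1)) = 51j^3 - 51j^2 + 12j - 38, which is nonnegative for all j ≥ 5.
Combining, 3·4^(j + 1) ≥ 17(j+1)^3 + 21(j+1).
By the principle of mathematical induction, the result holds for all t ≥ 5.
Hence the smallest such n₀ is 5.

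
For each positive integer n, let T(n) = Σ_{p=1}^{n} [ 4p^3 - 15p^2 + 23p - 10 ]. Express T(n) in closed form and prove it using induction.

T(n) = n(n^3 - 3n^2 + 5n - 1)

We claim T(n) = n(n^3 - 3n^2 + 5n - 1) for all n ≥ 1.
Base case (n = 1): T(1) = 2, and the closed form gives 2. They agree.
Inductive step: suppose the statement holds for some p ≥ 1, so T(p) = p(p^3 - 3p^2 + 5p - 1).
Then T(p+1) = T(p) + (4p^3 - 3p^2 + 5p + 2) = (p(p^3 - 3p^2 + 5p - 1)) + (4p^3 - 3p^2 + 5p + 2).
Simplifying, T(p+1) = (p + 1)(p^3 + 2p + 2) = (p+1)((p+1)^3 - 3(p+1)^2 + 5(p+1) - 1),
which is the closed form with n = p+1.
This completes the induction.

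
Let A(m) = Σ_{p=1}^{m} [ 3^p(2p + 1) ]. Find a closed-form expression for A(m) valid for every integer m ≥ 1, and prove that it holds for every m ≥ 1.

We claim A(m) = 3^(m + 1)m for all m ≥ 1.
When m = 1: A(1) = 9, and the closed form gives 9. They agree.
Inductive step: suppose the statement holds for some p ≥ 1, so A(p) = 3^(p + 1)p.
Then A(p+1) = A(p) + (3^(p + 1)(2p + 3)) = (3^(p + 1)p) + (3^(p + 1)(2p + 3)).
Simplifying, A(p+1) = 3^(p + 2)(p + 1) = 3^((p+1) + 1)(p+1),
which is the closed form with m = p+1.
Hence, by induction on m, the claim holds for every m ≥ 1.

A(m) = 3^(m + 1)m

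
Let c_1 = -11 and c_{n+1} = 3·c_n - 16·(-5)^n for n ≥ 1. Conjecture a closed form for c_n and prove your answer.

c_n = 2(-5)^n - 3^(n - 1)

Computing the first terms: c_1 = -11, c_2 = 47, c_3 = -259. This suggests c_n = 2(-5)^n - 3^(n - 1).
When n = 1: the formula gives -11 = -11 = c_1.
Inductive step: assume the claim holds for n = j, so c_j = 2(-5)^j - 3^(j - 1).
Then c_{j+1} = 3·c_j - 16·(-5)^j = 3·(2(-5)^j - 3^(j - 1)) - 16·(-5)^j = 2(-5)^(j + 1) - 3^j = 2(-5)^(j+1) - 3^((j+1) - 1),
which is the claimed formula at n = j+1.
This completes the induction.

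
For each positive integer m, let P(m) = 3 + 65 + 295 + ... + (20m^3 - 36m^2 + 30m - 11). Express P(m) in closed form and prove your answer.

P(m) = m(5m^3 - 2m^2 + 2m - 2)

We claim P(m) = m(5m^3 - 2m^2 + 2m - 2) for all m ≥ 1.
When m = 1: P(1) = 3, and the closed form gives 3. They agree.
For the inductive step, assume it holds for an arbitrary p ≥ 1, so P(p) = p(5p^3 - 2p^2 + 2p - 2).
Then P(p+1) = P(p) + (20p^3 + 24p^2 + 18p + 3) = (p(5p^3 - 2p^2 + 2p - 2)) + (20p^3 + 24p^2 + 18p + 3).
Simplifying, P(p+1) = (p + 1)(5p^3 + 13p^2 + 13p + 3) = (p+1)(5(p+1)^3 - 2(p+1)^2 + 2(p+1) - 2),
which is the closed form with m = p+1.
This completes the induction.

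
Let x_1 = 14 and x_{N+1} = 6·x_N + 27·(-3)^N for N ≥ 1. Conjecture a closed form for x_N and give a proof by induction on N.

x_N = (-3)^(N + 1) + 5·6^(N - 1)

Computing the first terms: x_1 = 14, x_2 = 3, x_3 = 261. This suggests x_N = (-3)^(N + 1) + 5·6^(N - 1).
For the base case N = 1: the formula gives 14 = 14 = x_1.
Suppose the result is true for N = p, so x_p = (-3)^(p + 1) + 5·6^(p - 1).
Then x_{p+1} = 6·x_p + 27·(-3)^p = 6·((-3)^(p + 1) + 5·6^(p - 1)) + 27·(-3)^p = (-3)^(p + 2) + 5·6^p = (-3)^((p+1) + 1) + 5·6^((p+1) - 1),
which is the claimed formula at N = p+1.
By the principle of mathematical induction, the result holds for all N ≥ 1.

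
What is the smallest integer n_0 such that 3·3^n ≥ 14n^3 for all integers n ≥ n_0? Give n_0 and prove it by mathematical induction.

At n = 6: 2187 < 3024, so the inequality fails and n_0 ≥ 7. We prove 3·3^n ≥ 14n^3 for all n ≥ 7.
Base case (n = 7): 3·3^n = 6561 and 14n^3 = 4802, so 6561 ≥ 4802.
Inductive step: suppose the statement holds for some p ≥ 7, so 3·3^p ≥ 14p^3.
Then 3·3^(p + 1) = 3·(3·3^p) ≥ 3·(14p^3).
Also, for p ≥ 7 we have 3·(14p^3) ≥ 14(p+1)^3, since 3 ≥ (1 + 1/p)^3 for all p ≥ 7.
Combining, 3·3^(p + 1) ≥ 14(p+1)^3.
Hence, by induction on n, the claim holds for every n ≥ 7.
Hence the smallest such n_0 is 7.

n_0 = 7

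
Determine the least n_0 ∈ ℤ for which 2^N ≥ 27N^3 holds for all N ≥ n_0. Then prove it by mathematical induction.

At N = 17: 131072 < 132651, so the inequality fails and n_0 ≥ 18. We prove 2^N ≥ 27N^3 for all N ≥ 18.
Base case (N = 18): 2^N = 262144 and 27N^3 = 157464, so 262144 ≥ 157464.
Suppose the result is true for N = j, so 2^j ≥ 27j^3.
Then 2^(j + 1) = 2·(2^j) ≥ 2·(27j^3).
Also, for j ≥ 18 we have 2·(27j^3) ≥ 27(j+1)^3, since 2 ≥ (1 + 1/j)^3 for all j ≥ 18.
Combining, 2^(j + 1) ≥ 27(j+1)^3.
By induction, the statement is established for all N ≥ 18.
Hence the smallest such n_0 is 18.

n_0 = 18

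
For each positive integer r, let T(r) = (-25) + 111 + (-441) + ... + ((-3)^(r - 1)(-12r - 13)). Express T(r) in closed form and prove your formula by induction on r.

We claim T(r) = (-3)^r(3r + 4) - 4 for all r ≥ 1.
For the base case r = 1: T(1) = -25, and the closed form gives -25. They agree.
For the inductive step, assume it holds for an arbitrary k ≥ 1, so T(k) = (-3)^k(3k + 4) - 4.
Then T(k+1) = T(k) + ((-3)^k(-12k - 25)) = ((-3)^k(3k + 4) - 4) + ((-3)^k(-12k - 25)).
Simplifying, T(k+1) = -9(-3)^k·k - 21(-3)^k - 4 = (-3)^(k+1)(3(k+1) + 4) - 4,
which is the closed form with r = k+1.
Hence, by induction on r, the claim holds for every r ≥ 1.

T(r) = (-3)^r(3r + 4) - 4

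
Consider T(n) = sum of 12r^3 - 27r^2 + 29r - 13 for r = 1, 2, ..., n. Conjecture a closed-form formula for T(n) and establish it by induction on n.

We claim T(n) = n(3n^3 - 3n^2 + 4n - 3) for all n ≥ 1.
For the base case n = 1: T(1) = 1, and the closed form gives 1. They agree.
Inductive step: suppose the statement holds for some r ≥ 1, so T(r) = r(3r^3 - 3r^2 + 4r - 3).
Then T(r+1) = T(r) + (12r^3 + 9r^2 + 11r + 1) = (r(3r^3 - 3r^2 + 4r - 3)) + (12r^3 + 9r^2 + 11r + 1).
Simplifying, T(r+1) = (r + 1)(3r^3 + 6r^2 + 7r + 1) = (r+1)(3(r+1)^3 - 3(r+1)^2 + 4(r+1) - 3),
which is the closed form with n = r+1.
Hence, by induction on n, the claim holds for every n ≥ 1.

T(n) = n(3n^3 - 3n^2 + 4n - 3)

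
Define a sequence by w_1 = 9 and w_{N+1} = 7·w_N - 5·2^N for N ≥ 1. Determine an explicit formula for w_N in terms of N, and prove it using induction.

w_N = 2^N + 7^N

Computing the first terms: w_1 = 9, w_2 = 53, w_3 = 351. This suggests w_N = 2^N + 7^N.
When N = 1: the formula gives 9 = 9 = w_1.
Inductive step: suppose the statement holds for some r ≥ 1, so w_r = 2^r + 7^r.
Then w_{r+1} = 7·w_r - 5·2^r = 7·(2^r + 7^r) - 5·2^r = 2^(r + 1) + 7^(r + 1),
which is the claimed formula at N = r+1.
By the principle of mathematical induction, the result holds for all N ≥ 1.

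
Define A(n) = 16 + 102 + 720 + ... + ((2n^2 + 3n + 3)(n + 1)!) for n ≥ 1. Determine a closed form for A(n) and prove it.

A(n) = (2n + 1)(n + 2)! - 2

We claim A(n) = (2n + 1)(n + 2)! - 2 for all n ≥ 1.
Base step (n = 1): A(1) = 16, and the closed form gives 16. They agree.
Suppose the result is true for n = k, so A(k) = (2k + 1)(k + 2)! - 2.
Then A(k+1) = A(k) + ((2k^2 + 7k + 8)(k + 2)!) = ((2k + 1)(k + 2)! - 2) + ((2k^2 + 7k + 8)(k + 2)!).
Simplifying, A(k+1) = (2(k+1) + 1)((k+1) + 2)! - 2,
which is the closed form with n = k+1.
By the principle of mathematical induction, the result holds for all n ≥ 1.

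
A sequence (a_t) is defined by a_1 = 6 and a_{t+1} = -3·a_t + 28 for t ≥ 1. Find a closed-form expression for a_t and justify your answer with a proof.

a_t = -(-3)^(t - 1) + 7

Computing the first terms: a_1 = 6, a_2 = 10, a_3 = -2. This suggests a_t = -(-3)^(t - 1) + 7.
When t = 1: the formula gives 6 = 6 = a_1.
For the inductive step, assume it holds for an arbitrary j ≥ 1, so a_j = -(-3)^(j - 1) + 7.
Then a_{j+1} = -3·a_j + 28 = -3·(-(-3)^(j - 1) + 7) + 28 = -(-3)^j + 7 = -(-3)^((j+1) - 1) + 7,
which is the claimed formula at t = j+1.
Hence, by induction on t, the claim holds for every t ≥ 1.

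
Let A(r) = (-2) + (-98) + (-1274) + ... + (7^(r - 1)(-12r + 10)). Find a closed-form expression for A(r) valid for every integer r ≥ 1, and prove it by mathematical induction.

We claim A(r) = 2·7^r(-r + 1) - 2 for all r ≥ 1.
When r = 1: A(1) = -2, and the closed form gives -2. They agree.
Inductive step: assume the claim holds for r = i, so A(i) = 2·7^i(-i + 1) - 2.
Then A(i+1) = A(i) + (7^i(-12i - 2)) = (2·7^i(-i + 1) - 2) + (7^i(-12i - 2)).
Simplifying, A(i+1) = -14·7^i·i - 2 = 2·7^(i+1)(-(i+1) + 1) - 2,
which is the closed form with r = i+1.
This completes the induction.

A(r) = 2·7^r(-r + 1) - 2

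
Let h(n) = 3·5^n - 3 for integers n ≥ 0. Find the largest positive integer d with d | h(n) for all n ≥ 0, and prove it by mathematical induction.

d = 12

Computing the first values: h(0) = 0 and h(1) = 12; gcd(0, 12) = 12, so d ≤ 12.
We prove 12 | 3·5^n - 3 for all n ≥ 0 by induction on n.
When n = 0: h(0) = 0 = 12·(0), so 12 | h(0).
Suppose the result is true for n = m, i.e. 12 | h(m). Then
h(m+1) = 3·5^(m+1) - 3 = 5·(3·5^m - 3) + 12 = 5·h(m) + 12. The first term is divisible by 12 by the inductive hypothesis, and 12 is divisible by 12. Hence 12 | h(m+1).
By induction, the statement is established for all n ≥ 0.
Therefore the largest such d is 12.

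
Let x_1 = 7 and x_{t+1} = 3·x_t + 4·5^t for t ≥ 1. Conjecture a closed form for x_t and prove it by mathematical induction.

Computing the first terms: x_1 = 7, x_2 = 41, x_3 = 223. This suggests x_t = -3^t + 2·5^t.
When t = 1: the formula gives 7 = 7 = x_1.
Suppose the result is true for t = p, so x_p = -3^p + 2·5^p.
Then x_{p+1} = 3·x_p + 4·5^p = 3·(-3^p + 2·5^p) + 4·5^p = -3^(p + 1) + 2·5^(p + 1),
which is the claimed formula at t = p+1.
This completes the induction.

x_t = -3^t + 2·5^t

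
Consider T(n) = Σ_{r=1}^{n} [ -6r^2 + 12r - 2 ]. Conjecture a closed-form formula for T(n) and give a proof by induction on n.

We claim T(n) = -n(2n^2 - 3n - 3) for all n ≥ 1.
Base case (n = 1): T(1) = 4, and the closed form gives 4. They agree.
Suppose the result is true for n = r, so T(r) = r(-2r^2 + 3r + 3).
Then T(r+1) = T(r) + (-6r^2 + 4) = (r(-2r^2 + 3r + 3)) + (-6r^2 + 4).
Simplifying, T(r+1) = -(r + 1)(2r^2 + r - 4) = -(r+1)(2(r+1)^2 - 3(r+1) - 3),
which is the closed form with n = r+1.
Hence, by induction on n, the claim holds for every n ≥ 1.

T(n) = -n(2n^2 - 3n - 3)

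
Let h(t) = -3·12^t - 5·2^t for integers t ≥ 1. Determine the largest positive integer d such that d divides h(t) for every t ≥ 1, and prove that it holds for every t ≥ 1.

d = 2

Computing the first values: h(1) = -46 and h(2) = -452; gcd(-46, -452) = 2, so d ≤ 2.
We prove 2 | -3·12^t - 5·2^t for all t ≥ 1 by induction on t.
Base case (t = 1): h(1) = -46 = 2·(-23), so 2 | h(1).
Inductive step: assume the claim holds for t = k, i.e. 2 | h(k). Then
h(k+1) − 12·h(k) = (-3·12^(k+1) - 5·2^(k+1)) − 12·(-3·12^k - 5·2^k) = (-5)·2^k·(2 − 12) = (50)·2^k. Since 2 | h(k) by the inductive hypothesis, 2 | 12·h(k); and 2 | 50 since 50 = 2·25. Therefore 2 | h(k+1).
This completes the induction.
Therefore the largest such d is 2.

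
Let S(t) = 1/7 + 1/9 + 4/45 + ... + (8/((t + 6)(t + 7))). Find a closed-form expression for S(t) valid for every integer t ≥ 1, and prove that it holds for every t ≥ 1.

We claim S(t) = 8t/(7(t + 7)) for all t ≥ 1.
When t = 1: S(1) = 1/7, and the closed form gives 1/7. They agree.
Inductive step: assume the claim holds for t = j, so S(j) = 8j/(7(j + 7)).
Then S(j+1) = S(j) + (8/((j + 7)(j + 8))) = (8j/(7(j + 7))) + (8/((j + 7)(j + 8))).
Simplifying, S(j+1) = 8(j + 1)/(7(j + 8)) = 8(j+1)/(7((j+1) + 7)),
which is the closed form with t = j+1.
By the principle of mathematical induction, the result holds for all t ≥ 1.

S(t) = 8t/(7(t + 7))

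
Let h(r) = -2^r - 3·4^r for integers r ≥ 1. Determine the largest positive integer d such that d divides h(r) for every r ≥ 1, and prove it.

Computing the first values: h(1) = -14 and h(2) = -52; gcd(-14, -52) = 2, so d ≤ 2.
We prove 2 | -2^r - 3·4^r for all r ≥ 1 by induction on r.
Base step (r = 1): h(1) = -14 = 2·(-7), so 2 | h(1).
Inductive step: suppose the statement holds for some k ≥ 1, i.e. 2 | h(k). Then
h(k+1) − 4·h(k) = (-2^(k+1) - 3·4^(k+1)) − 4·(-2^k - 3·4^k) = (-1)·2^k·(2 − 4) = (2)·2^k. Since 2 | h(k) by the inductive hypothesis, 2 | 4·h(k); and 2 | 2 since 2 = 2·1. Therefore 2 | h(k+1).
This completes the induction.
Therefore the largest such d is 2.

d = 2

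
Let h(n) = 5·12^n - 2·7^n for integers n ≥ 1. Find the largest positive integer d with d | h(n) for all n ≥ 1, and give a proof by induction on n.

d = 2

Computing the first values: h(1) = 46 and h(2) = 622; gcd(46, 622) = 2, so d ≤ 2.
We prove 2 | 5·12^n - 2·7^n for all n ≥ 1 by induction on n.
Base case (n = 1): h(1) = 46 = 2·(23), so 2 | h(1).
For the inductive step, assume it holds for an arbitrary j ≥ 1, i.e. 2 | h(j). Then
h(j+1) − 12·h(j) = (5·12^(j+1) - 2·7^(j+1)) − 12·(5·12^j - 2·7^j) = (-2)·7^j·(7 − 12) = (10)·7^j. Since 2 | h(j) by the inductive hypothesis, 2 | 12·h(j); and 2 | 10 since 10 = 2·5. Therefore 2 | h(j+1).
By the principle of mathematical induction, the result holds for all n ≥ 1.
Therefore the largest such d is 2.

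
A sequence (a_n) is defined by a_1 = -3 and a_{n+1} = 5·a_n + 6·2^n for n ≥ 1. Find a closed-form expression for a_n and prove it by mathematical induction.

Computing the first terms: a_1 = -3, a_2 = -3, a_3 = 9. This suggests a_n = -2^(n + 1) + 5^(n - 1).
Base case (n = 1): the formula gives -3 = -3 = a_1.
Inductive step: suppose the statement holds for some i ≥ 1, so a_i = -2^(i + 1) + 5^(i - 1).
Then a_{i+1} = 5·a_i + 6·2^i = 5·(-2^(i + 1) + 5^(i - 1)) + 6·2^i = -2^(i + 2) + 5^i = -2^((i+1) + 1) + 5^((i+1) - 1),
which is the claimed formula at n = i+1.
Hence, by induction on n, the claim holds for every n ≥ 1.

a_n = -2^(n + 1) + 5^(n - 1)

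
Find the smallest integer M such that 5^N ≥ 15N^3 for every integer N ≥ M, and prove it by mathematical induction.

M = 5

At N = 4: 625 < 960, so the inequality fails and M ≥ 5. We prove 5^N ≥ 15N^3 for all N ≥ 5.
Base step (N = 5): 5^N = 3125 and 15N^3 = 1875, so 3125 ≥ 1875.
For the inductive step, assume it holds for an arbitrary m ≥ 5, so 5^m ≥ 15m^3.
Then 5^(m + 1) = 5·(5^m) ≥ 5·(15m^3).
Also, for m ≥ 5 we have 5·(15m^3) ≥ 15(m+1)^3, since 5 ≥ (1 + 1/m)^3 for all m ≥ 5.
Combining, 5^(m + 1) ≥ 15(m+1)^3.
By induction, the statement is established for all N ≥ 5.
Hence the smallest such M is 5.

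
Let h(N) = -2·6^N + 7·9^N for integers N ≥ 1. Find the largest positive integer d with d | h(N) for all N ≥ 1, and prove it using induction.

Computing the first values: h(1) = 51 and h(2) = 495; gcd(51, 495) = 3, so d ≤ 3.
We prove 3 | -2·6^N + 7·9^N for all N ≥ 1 by induction on N.
For the base case N = 1: h(1) = 51 = 3·(17), so 3 | h(1).
Inductive step: suppose the statement holds for some r ≥ 1, i.e. 3 | h(r). Then
h(r+1) − 9·h(r) = (-2·6^(r+1) + 7·9^(r+1)) − 9·(-2·6^r + 7·9^r) = (-2)·6^r·(6 − 9) = (6)·6^r. Since 3 | h(r) by the inductive hypothesis, 3 | 9·h(r); and 3 | 6 since 6 = 3·2. Therefore 3 | h(r+1).
This completes the induction.
Therefore the largest such d is 3.

d = 3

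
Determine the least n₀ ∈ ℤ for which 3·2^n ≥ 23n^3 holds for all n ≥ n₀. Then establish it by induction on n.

At n = 14: 49152 < 63112, so the inequality fails and n₀ ≥ 15. We prove 3·2^n ≥ 23n^3 for all n ≥ 15.
Base step (n = 15): 3·2^n = 98304 and 23n^3 = 77625, so 98304 ≥ 77625.
Inductive step: suppose the statement holds for some p ≥ 15, so 3·2^p ≥ 23p^3.
Then 3·2^(p + 1) = 2·(3·2^p) ≥ 2·(23p^3).
Also, for p ≥ 15 we have 2·(23p^3) ≥ 23(p+1)^3, since 2 ≥ (1 + 1/p)^3 for all p ≥ 15.
Combining, 3·2^(p + 1) ≥ 23(p+1)^3.
By induction, the statement is established for all n ≥ 15.
Hence the smallest such n₀ is 15.

n₀ = 15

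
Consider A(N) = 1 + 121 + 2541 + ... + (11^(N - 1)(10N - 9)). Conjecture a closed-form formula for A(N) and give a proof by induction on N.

We claim A(N) = 11^N(N - 1) + 1 for all N ≥ 1.
When N = 1: A(1) = 1, and the closed form gives 1. They agree.
For the inductive step, assume it holds for an arbitrary p ≥ 1, so A(p) = 11^p(p - 1) + 1.
Then A(p+1) = A(p) + (11^p(10p + 1)) = (11^p(p - 1) + 1) + (11^p(10p + 1)).
Simplifying, A(p+1) = 11^(p + 1)p + 1 = 11^(p+1)((p+1) - 1) + 1,
which is the closed form with N = p+1.
By the principle of mathematical induction, the result holds for all N ≥ 1.

A(N) = 11^N(N - 1) + 1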